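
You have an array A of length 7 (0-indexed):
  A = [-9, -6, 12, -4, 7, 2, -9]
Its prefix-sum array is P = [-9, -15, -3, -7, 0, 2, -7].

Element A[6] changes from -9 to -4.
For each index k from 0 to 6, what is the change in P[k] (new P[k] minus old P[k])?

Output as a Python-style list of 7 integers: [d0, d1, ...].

Answer: [0, 0, 0, 0, 0, 0, 5]

Derivation:
Element change: A[6] -9 -> -4, delta = 5
For k < 6: P[k] unchanged, delta_P[k] = 0
For k >= 6: P[k] shifts by exactly 5
Delta array: [0, 0, 0, 0, 0, 0, 5]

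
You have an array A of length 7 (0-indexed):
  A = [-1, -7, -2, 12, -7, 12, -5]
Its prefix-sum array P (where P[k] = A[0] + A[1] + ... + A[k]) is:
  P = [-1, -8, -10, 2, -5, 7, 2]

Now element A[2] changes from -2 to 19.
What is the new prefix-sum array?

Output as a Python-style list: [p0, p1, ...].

Answer: [-1, -8, 11, 23, 16, 28, 23]

Derivation:
Change: A[2] -2 -> 19, delta = 21
P[k] for k < 2: unchanged (A[2] not included)
P[k] for k >= 2: shift by delta = 21
  P[0] = -1 + 0 = -1
  P[1] = -8 + 0 = -8
  P[2] = -10 + 21 = 11
  P[3] = 2 + 21 = 23
  P[4] = -5 + 21 = 16
  P[5] = 7 + 21 = 28
  P[6] = 2 + 21 = 23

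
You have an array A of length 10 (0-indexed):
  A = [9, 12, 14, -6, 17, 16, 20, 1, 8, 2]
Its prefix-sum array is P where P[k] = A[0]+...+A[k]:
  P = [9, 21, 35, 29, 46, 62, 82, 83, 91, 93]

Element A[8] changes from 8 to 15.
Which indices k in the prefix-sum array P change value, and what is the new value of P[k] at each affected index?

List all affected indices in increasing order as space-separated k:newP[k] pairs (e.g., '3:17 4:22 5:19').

P[k] = A[0] + ... + A[k]
P[k] includes A[8] iff k >= 8
Affected indices: 8, 9, ..., 9; delta = 7
  P[8]: 91 + 7 = 98
  P[9]: 93 + 7 = 100

Answer: 8:98 9:100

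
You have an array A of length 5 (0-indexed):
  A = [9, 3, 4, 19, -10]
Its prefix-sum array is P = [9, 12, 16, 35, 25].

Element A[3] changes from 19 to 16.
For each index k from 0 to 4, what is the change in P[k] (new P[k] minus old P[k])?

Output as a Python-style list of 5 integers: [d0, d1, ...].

Element change: A[3] 19 -> 16, delta = -3
For k < 3: P[k] unchanged, delta_P[k] = 0
For k >= 3: P[k] shifts by exactly -3
Delta array: [0, 0, 0, -3, -3]

Answer: [0, 0, 0, -3, -3]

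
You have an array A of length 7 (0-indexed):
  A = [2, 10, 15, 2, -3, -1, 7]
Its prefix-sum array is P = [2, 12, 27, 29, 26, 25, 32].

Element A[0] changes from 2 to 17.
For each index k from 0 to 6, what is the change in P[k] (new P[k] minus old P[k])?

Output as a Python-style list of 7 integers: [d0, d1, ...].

Answer: [15, 15, 15, 15, 15, 15, 15]

Derivation:
Element change: A[0] 2 -> 17, delta = 15
For k < 0: P[k] unchanged, delta_P[k] = 0
For k >= 0: P[k] shifts by exactly 15
Delta array: [15, 15, 15, 15, 15, 15, 15]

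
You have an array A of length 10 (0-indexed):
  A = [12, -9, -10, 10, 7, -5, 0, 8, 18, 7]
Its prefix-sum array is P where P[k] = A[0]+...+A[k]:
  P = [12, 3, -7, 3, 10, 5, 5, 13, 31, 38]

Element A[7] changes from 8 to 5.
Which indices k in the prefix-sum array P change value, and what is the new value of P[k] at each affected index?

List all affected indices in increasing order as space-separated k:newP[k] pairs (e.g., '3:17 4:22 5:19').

Answer: 7:10 8:28 9:35

Derivation:
P[k] = A[0] + ... + A[k]
P[k] includes A[7] iff k >= 7
Affected indices: 7, 8, ..., 9; delta = -3
  P[7]: 13 + -3 = 10
  P[8]: 31 + -3 = 28
  P[9]: 38 + -3 = 35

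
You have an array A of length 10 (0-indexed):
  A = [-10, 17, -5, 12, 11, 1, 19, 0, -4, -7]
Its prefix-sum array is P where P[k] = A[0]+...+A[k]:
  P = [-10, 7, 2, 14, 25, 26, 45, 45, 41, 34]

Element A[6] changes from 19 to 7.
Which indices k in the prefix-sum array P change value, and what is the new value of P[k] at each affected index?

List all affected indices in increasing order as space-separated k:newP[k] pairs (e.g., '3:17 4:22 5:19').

Answer: 6:33 7:33 8:29 9:22

Derivation:
P[k] = A[0] + ... + A[k]
P[k] includes A[6] iff k >= 6
Affected indices: 6, 7, ..., 9; delta = -12
  P[6]: 45 + -12 = 33
  P[7]: 45 + -12 = 33
  P[8]: 41 + -12 = 29
  P[9]: 34 + -12 = 22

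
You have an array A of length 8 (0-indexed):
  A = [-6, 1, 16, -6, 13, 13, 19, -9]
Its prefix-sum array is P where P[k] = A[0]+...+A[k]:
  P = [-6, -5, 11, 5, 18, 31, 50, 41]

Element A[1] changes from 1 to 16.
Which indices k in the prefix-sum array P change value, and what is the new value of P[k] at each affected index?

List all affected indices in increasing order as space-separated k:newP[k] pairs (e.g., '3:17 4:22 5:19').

P[k] = A[0] + ... + A[k]
P[k] includes A[1] iff k >= 1
Affected indices: 1, 2, ..., 7; delta = 15
  P[1]: -5 + 15 = 10
  P[2]: 11 + 15 = 26
  P[3]: 5 + 15 = 20
  P[4]: 18 + 15 = 33
  P[5]: 31 + 15 = 46
  P[6]: 50 + 15 = 65
  P[7]: 41 + 15 = 56

Answer: 1:10 2:26 3:20 4:33 5:46 6:65 7:56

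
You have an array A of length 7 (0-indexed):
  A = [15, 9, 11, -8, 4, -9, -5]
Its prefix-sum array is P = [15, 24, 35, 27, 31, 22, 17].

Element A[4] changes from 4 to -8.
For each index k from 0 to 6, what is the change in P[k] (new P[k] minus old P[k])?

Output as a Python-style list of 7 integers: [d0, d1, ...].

Element change: A[4] 4 -> -8, delta = -12
For k < 4: P[k] unchanged, delta_P[k] = 0
For k >= 4: P[k] shifts by exactly -12
Delta array: [0, 0, 0, 0, -12, -12, -12]

Answer: [0, 0, 0, 0, -12, -12, -12]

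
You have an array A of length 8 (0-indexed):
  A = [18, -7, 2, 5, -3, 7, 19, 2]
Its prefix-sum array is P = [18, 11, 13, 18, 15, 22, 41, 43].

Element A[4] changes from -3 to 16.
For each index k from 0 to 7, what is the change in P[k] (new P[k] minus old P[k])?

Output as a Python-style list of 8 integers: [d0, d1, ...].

Answer: [0, 0, 0, 0, 19, 19, 19, 19]

Derivation:
Element change: A[4] -3 -> 16, delta = 19
For k < 4: P[k] unchanged, delta_P[k] = 0
For k >= 4: P[k] shifts by exactly 19
Delta array: [0, 0, 0, 0, 19, 19, 19, 19]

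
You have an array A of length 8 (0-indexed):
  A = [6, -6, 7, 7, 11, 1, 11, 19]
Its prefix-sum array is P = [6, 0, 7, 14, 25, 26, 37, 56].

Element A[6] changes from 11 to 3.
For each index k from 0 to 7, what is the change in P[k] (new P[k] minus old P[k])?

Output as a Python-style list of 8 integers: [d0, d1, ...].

Answer: [0, 0, 0, 0, 0, 0, -8, -8]

Derivation:
Element change: A[6] 11 -> 3, delta = -8
For k < 6: P[k] unchanged, delta_P[k] = 0
For k >= 6: P[k] shifts by exactly -8
Delta array: [0, 0, 0, 0, 0, 0, -8, -8]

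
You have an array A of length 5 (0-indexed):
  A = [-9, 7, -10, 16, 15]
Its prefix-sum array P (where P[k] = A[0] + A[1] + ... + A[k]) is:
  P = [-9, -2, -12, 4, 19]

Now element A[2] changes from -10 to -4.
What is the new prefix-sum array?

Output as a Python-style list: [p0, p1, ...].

Answer: [-9, -2, -6, 10, 25]

Derivation:
Change: A[2] -10 -> -4, delta = 6
P[k] for k < 2: unchanged (A[2] not included)
P[k] for k >= 2: shift by delta = 6
  P[0] = -9 + 0 = -9
  P[1] = -2 + 0 = -2
  P[2] = -12 + 6 = -6
  P[3] = 4 + 6 = 10
  P[4] = 19 + 6 = 25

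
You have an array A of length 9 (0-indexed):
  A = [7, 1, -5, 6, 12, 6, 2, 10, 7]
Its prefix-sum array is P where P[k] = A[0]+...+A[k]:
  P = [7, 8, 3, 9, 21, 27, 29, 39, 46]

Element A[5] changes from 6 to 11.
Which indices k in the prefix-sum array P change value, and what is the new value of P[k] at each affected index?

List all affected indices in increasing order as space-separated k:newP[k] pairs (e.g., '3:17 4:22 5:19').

P[k] = A[0] + ... + A[k]
P[k] includes A[5] iff k >= 5
Affected indices: 5, 6, ..., 8; delta = 5
  P[5]: 27 + 5 = 32
  P[6]: 29 + 5 = 34
  P[7]: 39 + 5 = 44
  P[8]: 46 + 5 = 51

Answer: 5:32 6:34 7:44 8:51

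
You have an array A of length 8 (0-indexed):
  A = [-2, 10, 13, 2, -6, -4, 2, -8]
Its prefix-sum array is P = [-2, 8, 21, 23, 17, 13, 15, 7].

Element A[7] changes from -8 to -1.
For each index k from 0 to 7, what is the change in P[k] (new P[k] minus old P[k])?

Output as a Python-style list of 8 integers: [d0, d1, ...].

Element change: A[7] -8 -> -1, delta = 7
For k < 7: P[k] unchanged, delta_P[k] = 0
For k >= 7: P[k] shifts by exactly 7
Delta array: [0, 0, 0, 0, 0, 0, 0, 7]

Answer: [0, 0, 0, 0, 0, 0, 0, 7]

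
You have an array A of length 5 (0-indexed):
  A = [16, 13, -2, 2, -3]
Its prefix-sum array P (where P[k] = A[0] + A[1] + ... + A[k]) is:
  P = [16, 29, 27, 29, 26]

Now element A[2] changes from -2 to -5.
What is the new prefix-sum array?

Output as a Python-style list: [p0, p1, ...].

Answer: [16, 29, 24, 26, 23]

Derivation:
Change: A[2] -2 -> -5, delta = -3
P[k] for k < 2: unchanged (A[2] not included)
P[k] for k >= 2: shift by delta = -3
  P[0] = 16 + 0 = 16
  P[1] = 29 + 0 = 29
  P[2] = 27 + -3 = 24
  P[3] = 29 + -3 = 26
  P[4] = 26 + -3 = 23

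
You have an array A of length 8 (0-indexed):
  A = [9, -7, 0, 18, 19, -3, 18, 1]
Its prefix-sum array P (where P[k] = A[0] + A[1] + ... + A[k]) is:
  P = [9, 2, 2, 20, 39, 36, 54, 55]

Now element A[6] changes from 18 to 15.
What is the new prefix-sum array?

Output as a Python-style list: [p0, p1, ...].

Change: A[6] 18 -> 15, delta = -3
P[k] for k < 6: unchanged (A[6] not included)
P[k] for k >= 6: shift by delta = -3
  P[0] = 9 + 0 = 9
  P[1] = 2 + 0 = 2
  P[2] = 2 + 0 = 2
  P[3] = 20 + 0 = 20
  P[4] = 39 + 0 = 39
  P[5] = 36 + 0 = 36
  P[6] = 54 + -3 = 51
  P[7] = 55 + -3 = 52

Answer: [9, 2, 2, 20, 39, 36, 51, 52]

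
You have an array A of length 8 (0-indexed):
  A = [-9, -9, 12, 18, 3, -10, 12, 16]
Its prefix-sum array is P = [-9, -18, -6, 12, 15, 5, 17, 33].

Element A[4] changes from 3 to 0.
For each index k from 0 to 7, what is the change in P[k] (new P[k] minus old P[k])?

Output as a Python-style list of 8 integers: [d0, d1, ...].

Element change: A[4] 3 -> 0, delta = -3
For k < 4: P[k] unchanged, delta_P[k] = 0
For k >= 4: P[k] shifts by exactly -3
Delta array: [0, 0, 0, 0, -3, -3, -3, -3]

Answer: [0, 0, 0, 0, -3, -3, -3, -3]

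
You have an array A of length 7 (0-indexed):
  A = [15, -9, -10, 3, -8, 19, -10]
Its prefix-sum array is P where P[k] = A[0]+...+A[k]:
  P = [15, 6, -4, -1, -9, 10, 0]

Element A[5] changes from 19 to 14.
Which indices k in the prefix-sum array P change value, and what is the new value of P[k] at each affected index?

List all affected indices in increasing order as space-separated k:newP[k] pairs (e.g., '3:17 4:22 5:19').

Answer: 5:5 6:-5

Derivation:
P[k] = A[0] + ... + A[k]
P[k] includes A[5] iff k >= 5
Affected indices: 5, 6, ..., 6; delta = -5
  P[5]: 10 + -5 = 5
  P[6]: 0 + -5 = -5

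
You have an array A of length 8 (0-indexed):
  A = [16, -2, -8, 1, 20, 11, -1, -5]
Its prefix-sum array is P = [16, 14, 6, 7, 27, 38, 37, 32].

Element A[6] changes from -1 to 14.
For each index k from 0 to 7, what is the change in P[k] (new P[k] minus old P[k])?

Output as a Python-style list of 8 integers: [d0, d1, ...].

Answer: [0, 0, 0, 0, 0, 0, 15, 15]

Derivation:
Element change: A[6] -1 -> 14, delta = 15
For k < 6: P[k] unchanged, delta_P[k] = 0
For k >= 6: P[k] shifts by exactly 15
Delta array: [0, 0, 0, 0, 0, 0, 15, 15]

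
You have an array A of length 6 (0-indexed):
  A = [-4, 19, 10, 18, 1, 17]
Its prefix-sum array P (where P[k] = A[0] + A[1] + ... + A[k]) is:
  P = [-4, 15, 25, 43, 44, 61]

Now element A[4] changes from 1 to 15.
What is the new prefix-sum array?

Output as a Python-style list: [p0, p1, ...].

Change: A[4] 1 -> 15, delta = 14
P[k] for k < 4: unchanged (A[4] not included)
P[k] for k >= 4: shift by delta = 14
  P[0] = -4 + 0 = -4
  P[1] = 15 + 0 = 15
  P[2] = 25 + 0 = 25
  P[3] = 43 + 0 = 43
  P[4] = 44 + 14 = 58
  P[5] = 61 + 14 = 75

Answer: [-4, 15, 25, 43, 58, 75]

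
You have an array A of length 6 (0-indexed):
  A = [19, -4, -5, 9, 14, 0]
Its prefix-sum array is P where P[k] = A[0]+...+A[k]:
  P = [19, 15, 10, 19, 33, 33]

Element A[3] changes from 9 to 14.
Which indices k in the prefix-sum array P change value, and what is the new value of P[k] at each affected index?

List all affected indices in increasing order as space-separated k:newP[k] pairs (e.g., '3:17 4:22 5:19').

Answer: 3:24 4:38 5:38

Derivation:
P[k] = A[0] + ... + A[k]
P[k] includes A[3] iff k >= 3
Affected indices: 3, 4, ..., 5; delta = 5
  P[3]: 19 + 5 = 24
  P[4]: 33 + 5 = 38
  P[5]: 33 + 5 = 38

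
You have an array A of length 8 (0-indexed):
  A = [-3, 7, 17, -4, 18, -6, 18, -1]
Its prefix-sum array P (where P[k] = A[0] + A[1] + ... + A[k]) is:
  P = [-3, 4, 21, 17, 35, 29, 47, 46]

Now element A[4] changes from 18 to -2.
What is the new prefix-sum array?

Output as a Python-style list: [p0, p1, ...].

Answer: [-3, 4, 21, 17, 15, 9, 27, 26]

Derivation:
Change: A[4] 18 -> -2, delta = -20
P[k] for k < 4: unchanged (A[4] not included)
P[k] for k >= 4: shift by delta = -20
  P[0] = -3 + 0 = -3
  P[1] = 4 + 0 = 4
  P[2] = 21 + 0 = 21
  P[3] = 17 + 0 = 17
  P[4] = 35 + -20 = 15
  P[5] = 29 + -20 = 9
  P[6] = 47 + -20 = 27
  P[7] = 46 + -20 = 26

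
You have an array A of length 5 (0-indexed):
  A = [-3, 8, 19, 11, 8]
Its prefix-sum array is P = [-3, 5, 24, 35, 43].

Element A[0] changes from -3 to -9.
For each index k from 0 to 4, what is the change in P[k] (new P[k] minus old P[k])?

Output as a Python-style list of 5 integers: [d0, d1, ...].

Answer: [-6, -6, -6, -6, -6]

Derivation:
Element change: A[0] -3 -> -9, delta = -6
For k < 0: P[k] unchanged, delta_P[k] = 0
For k >= 0: P[k] shifts by exactly -6
Delta array: [-6, -6, -6, -6, -6]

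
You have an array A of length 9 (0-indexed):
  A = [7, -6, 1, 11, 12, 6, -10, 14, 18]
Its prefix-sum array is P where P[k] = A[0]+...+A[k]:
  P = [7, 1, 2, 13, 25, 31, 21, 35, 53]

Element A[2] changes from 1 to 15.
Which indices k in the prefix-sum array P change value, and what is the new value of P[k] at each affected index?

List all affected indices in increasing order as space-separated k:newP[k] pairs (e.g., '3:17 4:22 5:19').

P[k] = A[0] + ... + A[k]
P[k] includes A[2] iff k >= 2
Affected indices: 2, 3, ..., 8; delta = 14
  P[2]: 2 + 14 = 16
  P[3]: 13 + 14 = 27
  P[4]: 25 + 14 = 39
  P[5]: 31 + 14 = 45
  P[6]: 21 + 14 = 35
  P[7]: 35 + 14 = 49
  P[8]: 53 + 14 = 67

Answer: 2:16 3:27 4:39 5:45 6:35 7:49 8:67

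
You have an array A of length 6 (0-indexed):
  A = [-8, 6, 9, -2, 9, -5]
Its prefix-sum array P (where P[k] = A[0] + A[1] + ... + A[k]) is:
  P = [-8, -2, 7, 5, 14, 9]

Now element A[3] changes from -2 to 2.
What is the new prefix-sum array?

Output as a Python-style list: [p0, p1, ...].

Change: A[3] -2 -> 2, delta = 4
P[k] for k < 3: unchanged (A[3] not included)
P[k] for k >= 3: shift by delta = 4
  P[0] = -8 + 0 = -8
  P[1] = -2 + 0 = -2
  P[2] = 7 + 0 = 7
  P[3] = 5 + 4 = 9
  P[4] = 14 + 4 = 18
  P[5] = 9 + 4 = 13

Answer: [-8, -2, 7, 9, 18, 13]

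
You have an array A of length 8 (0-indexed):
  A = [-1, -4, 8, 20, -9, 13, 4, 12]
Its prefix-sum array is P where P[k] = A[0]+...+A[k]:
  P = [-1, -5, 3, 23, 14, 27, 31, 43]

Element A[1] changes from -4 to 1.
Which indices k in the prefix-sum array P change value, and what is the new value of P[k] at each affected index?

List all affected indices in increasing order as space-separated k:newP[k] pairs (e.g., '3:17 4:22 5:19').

P[k] = A[0] + ... + A[k]
P[k] includes A[1] iff k >= 1
Affected indices: 1, 2, ..., 7; delta = 5
  P[1]: -5 + 5 = 0
  P[2]: 3 + 5 = 8
  P[3]: 23 + 5 = 28
  P[4]: 14 + 5 = 19
  P[5]: 27 + 5 = 32
  P[6]: 31 + 5 = 36
  P[7]: 43 + 5 = 48

Answer: 1:0 2:8 3:28 4:19 5:32 6:36 7:48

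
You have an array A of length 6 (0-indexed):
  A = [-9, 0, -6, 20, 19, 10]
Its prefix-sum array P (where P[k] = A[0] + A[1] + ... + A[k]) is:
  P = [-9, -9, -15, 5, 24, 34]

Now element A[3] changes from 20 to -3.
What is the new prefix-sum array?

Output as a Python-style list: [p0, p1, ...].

Change: A[3] 20 -> -3, delta = -23
P[k] for k < 3: unchanged (A[3] not included)
P[k] for k >= 3: shift by delta = -23
  P[0] = -9 + 0 = -9
  P[1] = -9 + 0 = -9
  P[2] = -15 + 0 = -15
  P[3] = 5 + -23 = -18
  P[4] = 24 + -23 = 1
  P[5] = 34 + -23 = 11

Answer: [-9, -9, -15, -18, 1, 11]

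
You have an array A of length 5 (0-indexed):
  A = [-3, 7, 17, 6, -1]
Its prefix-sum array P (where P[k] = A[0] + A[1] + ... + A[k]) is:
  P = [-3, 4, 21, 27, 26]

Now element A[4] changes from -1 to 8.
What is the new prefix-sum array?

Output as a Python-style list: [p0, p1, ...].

Answer: [-3, 4, 21, 27, 35]

Derivation:
Change: A[4] -1 -> 8, delta = 9
P[k] for k < 4: unchanged (A[4] not included)
P[k] for k >= 4: shift by delta = 9
  P[0] = -3 + 0 = -3
  P[1] = 4 + 0 = 4
  P[2] = 21 + 0 = 21
  P[3] = 27 + 0 = 27
  P[4] = 26 + 9 = 35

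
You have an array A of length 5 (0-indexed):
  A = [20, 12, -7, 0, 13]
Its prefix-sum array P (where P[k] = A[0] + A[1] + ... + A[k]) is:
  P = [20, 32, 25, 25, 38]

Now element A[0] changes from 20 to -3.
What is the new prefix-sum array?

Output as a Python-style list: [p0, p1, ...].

Change: A[0] 20 -> -3, delta = -23
P[k] for k < 0: unchanged (A[0] not included)
P[k] for k >= 0: shift by delta = -23
  P[0] = 20 + -23 = -3
  P[1] = 32 + -23 = 9
  P[2] = 25 + -23 = 2
  P[3] = 25 + -23 = 2
  P[4] = 38 + -23 = 15

Answer: [-3, 9, 2, 2, 15]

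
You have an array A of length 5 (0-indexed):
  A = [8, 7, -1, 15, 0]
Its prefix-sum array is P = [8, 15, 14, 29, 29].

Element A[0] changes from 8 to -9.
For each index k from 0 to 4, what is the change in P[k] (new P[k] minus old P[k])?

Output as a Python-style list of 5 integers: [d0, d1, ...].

Answer: [-17, -17, -17, -17, -17]

Derivation:
Element change: A[0] 8 -> -9, delta = -17
For k < 0: P[k] unchanged, delta_P[k] = 0
For k >= 0: P[k] shifts by exactly -17
Delta array: [-17, -17, -17, -17, -17]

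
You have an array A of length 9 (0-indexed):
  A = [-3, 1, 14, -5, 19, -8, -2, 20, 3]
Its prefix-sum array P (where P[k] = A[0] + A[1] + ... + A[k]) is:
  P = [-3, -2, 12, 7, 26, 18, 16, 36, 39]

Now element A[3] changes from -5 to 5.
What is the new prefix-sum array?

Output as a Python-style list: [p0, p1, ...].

Answer: [-3, -2, 12, 17, 36, 28, 26, 46, 49]

Derivation:
Change: A[3] -5 -> 5, delta = 10
P[k] for k < 3: unchanged (A[3] not included)
P[k] for k >= 3: shift by delta = 10
  P[0] = -3 + 0 = -3
  P[1] = -2 + 0 = -2
  P[2] = 12 + 0 = 12
  P[3] = 7 + 10 = 17
  P[4] = 26 + 10 = 36
  P[5] = 18 + 10 = 28
  P[6] = 16 + 10 = 26
  P[7] = 36 + 10 = 46
  P[8] = 39 + 10 = 49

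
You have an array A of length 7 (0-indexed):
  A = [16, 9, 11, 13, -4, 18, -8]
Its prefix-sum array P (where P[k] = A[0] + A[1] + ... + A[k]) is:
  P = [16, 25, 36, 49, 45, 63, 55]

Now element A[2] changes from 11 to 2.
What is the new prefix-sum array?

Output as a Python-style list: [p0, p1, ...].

Change: A[2] 11 -> 2, delta = -9
P[k] for k < 2: unchanged (A[2] not included)
P[k] for k >= 2: shift by delta = -9
  P[0] = 16 + 0 = 16
  P[1] = 25 + 0 = 25
  P[2] = 36 + -9 = 27
  P[3] = 49 + -9 = 40
  P[4] = 45 + -9 = 36
  P[5] = 63 + -9 = 54
  P[6] = 55 + -9 = 46

Answer: [16, 25, 27, 40, 36, 54, 46]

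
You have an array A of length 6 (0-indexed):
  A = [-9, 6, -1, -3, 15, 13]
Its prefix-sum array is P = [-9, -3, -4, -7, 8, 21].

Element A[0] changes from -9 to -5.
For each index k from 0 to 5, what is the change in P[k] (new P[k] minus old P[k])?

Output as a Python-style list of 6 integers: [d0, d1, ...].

Element change: A[0] -9 -> -5, delta = 4
For k < 0: P[k] unchanged, delta_P[k] = 0
For k >= 0: P[k] shifts by exactly 4
Delta array: [4, 4, 4, 4, 4, 4]

Answer: [4, 4, 4, 4, 4, 4]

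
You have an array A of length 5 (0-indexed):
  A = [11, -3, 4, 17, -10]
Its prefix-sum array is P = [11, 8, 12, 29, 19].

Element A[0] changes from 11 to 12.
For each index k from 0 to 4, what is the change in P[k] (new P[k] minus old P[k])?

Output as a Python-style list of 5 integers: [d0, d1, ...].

Element change: A[0] 11 -> 12, delta = 1
For k < 0: P[k] unchanged, delta_P[k] = 0
For k >= 0: P[k] shifts by exactly 1
Delta array: [1, 1, 1, 1, 1]

Answer: [1, 1, 1, 1, 1]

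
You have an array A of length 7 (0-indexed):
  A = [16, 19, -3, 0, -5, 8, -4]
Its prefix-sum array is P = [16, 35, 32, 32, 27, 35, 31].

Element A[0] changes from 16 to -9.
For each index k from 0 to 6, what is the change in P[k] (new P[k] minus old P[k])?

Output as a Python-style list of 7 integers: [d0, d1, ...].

Element change: A[0] 16 -> -9, delta = -25
For k < 0: P[k] unchanged, delta_P[k] = 0
For k >= 0: P[k] shifts by exactly -25
Delta array: [-25, -25, -25, -25, -25, -25, -25]

Answer: [-25, -25, -25, -25, -25, -25, -25]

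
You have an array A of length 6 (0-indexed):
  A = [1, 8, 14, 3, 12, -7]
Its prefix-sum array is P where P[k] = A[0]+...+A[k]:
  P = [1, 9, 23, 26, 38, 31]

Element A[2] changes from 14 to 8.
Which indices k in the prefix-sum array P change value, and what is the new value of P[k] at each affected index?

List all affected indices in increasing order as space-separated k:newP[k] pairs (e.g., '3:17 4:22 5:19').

Answer: 2:17 3:20 4:32 5:25

Derivation:
P[k] = A[0] + ... + A[k]
P[k] includes A[2] iff k >= 2
Affected indices: 2, 3, ..., 5; delta = -6
  P[2]: 23 + -6 = 17
  P[3]: 26 + -6 = 20
  P[4]: 38 + -6 = 32
  P[5]: 31 + -6 = 25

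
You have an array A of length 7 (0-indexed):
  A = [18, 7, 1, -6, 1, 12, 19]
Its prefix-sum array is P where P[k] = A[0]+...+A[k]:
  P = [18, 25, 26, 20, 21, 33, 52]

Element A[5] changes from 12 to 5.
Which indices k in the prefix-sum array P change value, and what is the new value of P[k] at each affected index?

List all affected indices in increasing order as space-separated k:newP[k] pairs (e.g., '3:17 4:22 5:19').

P[k] = A[0] + ... + A[k]
P[k] includes A[5] iff k >= 5
Affected indices: 5, 6, ..., 6; delta = -7
  P[5]: 33 + -7 = 26
  P[6]: 52 + -7 = 45

Answer: 5:26 6:45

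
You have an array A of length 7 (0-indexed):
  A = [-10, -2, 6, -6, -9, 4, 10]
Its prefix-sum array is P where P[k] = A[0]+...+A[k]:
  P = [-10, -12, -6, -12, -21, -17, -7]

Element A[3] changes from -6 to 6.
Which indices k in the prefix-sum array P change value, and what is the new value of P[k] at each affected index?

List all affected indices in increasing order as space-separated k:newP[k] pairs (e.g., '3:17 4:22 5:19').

Answer: 3:0 4:-9 5:-5 6:5

Derivation:
P[k] = A[0] + ... + A[k]
P[k] includes A[3] iff k >= 3
Affected indices: 3, 4, ..., 6; delta = 12
  P[3]: -12 + 12 = 0
  P[4]: -21 + 12 = -9
  P[5]: -17 + 12 = -5
  P[6]: -7 + 12 = 5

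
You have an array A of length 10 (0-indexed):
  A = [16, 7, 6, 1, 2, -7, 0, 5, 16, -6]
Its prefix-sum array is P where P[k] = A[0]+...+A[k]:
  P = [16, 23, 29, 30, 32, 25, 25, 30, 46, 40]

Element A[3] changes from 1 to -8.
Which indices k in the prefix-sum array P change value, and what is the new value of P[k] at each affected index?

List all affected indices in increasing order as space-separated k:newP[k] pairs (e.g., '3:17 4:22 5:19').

Answer: 3:21 4:23 5:16 6:16 7:21 8:37 9:31

Derivation:
P[k] = A[0] + ... + A[k]
P[k] includes A[3] iff k >= 3
Affected indices: 3, 4, ..., 9; delta = -9
  P[3]: 30 + -9 = 21
  P[4]: 32 + -9 = 23
  P[5]: 25 + -9 = 16
  P[6]: 25 + -9 = 16
  P[7]: 30 + -9 = 21
  P[8]: 46 + -9 = 37
  P[9]: 40 + -9 = 31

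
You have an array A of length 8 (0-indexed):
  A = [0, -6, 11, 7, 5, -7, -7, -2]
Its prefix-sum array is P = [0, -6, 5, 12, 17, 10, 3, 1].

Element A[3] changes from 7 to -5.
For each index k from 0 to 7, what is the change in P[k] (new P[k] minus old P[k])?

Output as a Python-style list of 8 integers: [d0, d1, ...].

Answer: [0, 0, 0, -12, -12, -12, -12, -12]

Derivation:
Element change: A[3] 7 -> -5, delta = -12
For k < 3: P[k] unchanged, delta_P[k] = 0
For k >= 3: P[k] shifts by exactly -12
Delta array: [0, 0, 0, -12, -12, -12, -12, -12]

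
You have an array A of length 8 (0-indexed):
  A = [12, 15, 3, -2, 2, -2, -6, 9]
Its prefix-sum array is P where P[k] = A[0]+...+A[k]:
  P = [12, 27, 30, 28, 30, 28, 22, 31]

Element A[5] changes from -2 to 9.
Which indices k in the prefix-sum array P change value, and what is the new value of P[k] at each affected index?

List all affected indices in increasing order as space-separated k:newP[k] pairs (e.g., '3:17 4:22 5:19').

P[k] = A[0] + ... + A[k]
P[k] includes A[5] iff k >= 5
Affected indices: 5, 6, ..., 7; delta = 11
  P[5]: 28 + 11 = 39
  P[6]: 22 + 11 = 33
  P[7]: 31 + 11 = 42

Answer: 5:39 6:33 7:42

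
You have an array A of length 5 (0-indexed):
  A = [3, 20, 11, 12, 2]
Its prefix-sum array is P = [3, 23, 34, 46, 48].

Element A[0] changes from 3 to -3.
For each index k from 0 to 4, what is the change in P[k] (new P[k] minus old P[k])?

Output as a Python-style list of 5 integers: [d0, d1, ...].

Element change: A[0] 3 -> -3, delta = -6
For k < 0: P[k] unchanged, delta_P[k] = 0
For k >= 0: P[k] shifts by exactly -6
Delta array: [-6, -6, -6, -6, -6]

Answer: [-6, -6, -6, -6, -6]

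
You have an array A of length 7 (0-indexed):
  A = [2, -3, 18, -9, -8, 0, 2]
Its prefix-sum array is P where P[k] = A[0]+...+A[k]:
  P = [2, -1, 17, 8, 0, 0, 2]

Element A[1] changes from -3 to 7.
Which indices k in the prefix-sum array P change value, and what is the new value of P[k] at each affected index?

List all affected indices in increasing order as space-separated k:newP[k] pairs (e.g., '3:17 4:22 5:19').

Answer: 1:9 2:27 3:18 4:10 5:10 6:12

Derivation:
P[k] = A[0] + ... + A[k]
P[k] includes A[1] iff k >= 1
Affected indices: 1, 2, ..., 6; delta = 10
  P[1]: -1 + 10 = 9
  P[2]: 17 + 10 = 27
  P[3]: 8 + 10 = 18
  P[4]: 0 + 10 = 10
  P[5]: 0 + 10 = 10
  P[6]: 2 + 10 = 12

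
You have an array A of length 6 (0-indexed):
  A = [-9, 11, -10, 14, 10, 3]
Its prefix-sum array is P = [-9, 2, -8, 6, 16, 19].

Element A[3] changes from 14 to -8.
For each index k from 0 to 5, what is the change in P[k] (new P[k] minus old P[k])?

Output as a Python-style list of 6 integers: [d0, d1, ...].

Answer: [0, 0, 0, -22, -22, -22]

Derivation:
Element change: A[3] 14 -> -8, delta = -22
For k < 3: P[k] unchanged, delta_P[k] = 0
For k >= 3: P[k] shifts by exactly -22
Delta array: [0, 0, 0, -22, -22, -22]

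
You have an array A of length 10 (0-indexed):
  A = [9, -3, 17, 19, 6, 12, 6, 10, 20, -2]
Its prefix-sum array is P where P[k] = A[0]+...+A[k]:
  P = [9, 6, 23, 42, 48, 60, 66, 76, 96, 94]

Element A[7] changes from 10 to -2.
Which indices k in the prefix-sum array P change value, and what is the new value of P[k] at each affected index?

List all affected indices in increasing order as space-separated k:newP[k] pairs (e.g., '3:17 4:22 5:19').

Answer: 7:64 8:84 9:82

Derivation:
P[k] = A[0] + ... + A[k]
P[k] includes A[7] iff k >= 7
Affected indices: 7, 8, ..., 9; delta = -12
  P[7]: 76 + -12 = 64
  P[8]: 96 + -12 = 84
  P[9]: 94 + -12 = 82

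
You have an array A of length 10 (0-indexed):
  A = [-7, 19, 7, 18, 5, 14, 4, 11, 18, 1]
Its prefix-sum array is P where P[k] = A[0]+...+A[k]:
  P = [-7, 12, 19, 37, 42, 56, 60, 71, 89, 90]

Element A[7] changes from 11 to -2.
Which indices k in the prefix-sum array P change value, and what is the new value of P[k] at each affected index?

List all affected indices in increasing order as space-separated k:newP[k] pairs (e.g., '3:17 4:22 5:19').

Answer: 7:58 8:76 9:77

Derivation:
P[k] = A[0] + ... + A[k]
P[k] includes A[7] iff k >= 7
Affected indices: 7, 8, ..., 9; delta = -13
  P[7]: 71 + -13 = 58
  P[8]: 89 + -13 = 76
  P[9]: 90 + -13 = 77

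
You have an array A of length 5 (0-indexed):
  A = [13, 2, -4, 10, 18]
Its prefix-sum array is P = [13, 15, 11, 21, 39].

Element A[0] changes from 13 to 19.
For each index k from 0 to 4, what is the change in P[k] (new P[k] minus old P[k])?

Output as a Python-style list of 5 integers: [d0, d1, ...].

Element change: A[0] 13 -> 19, delta = 6
For k < 0: P[k] unchanged, delta_P[k] = 0
For k >= 0: P[k] shifts by exactly 6
Delta array: [6, 6, 6, 6, 6]

Answer: [6, 6, 6, 6, 6]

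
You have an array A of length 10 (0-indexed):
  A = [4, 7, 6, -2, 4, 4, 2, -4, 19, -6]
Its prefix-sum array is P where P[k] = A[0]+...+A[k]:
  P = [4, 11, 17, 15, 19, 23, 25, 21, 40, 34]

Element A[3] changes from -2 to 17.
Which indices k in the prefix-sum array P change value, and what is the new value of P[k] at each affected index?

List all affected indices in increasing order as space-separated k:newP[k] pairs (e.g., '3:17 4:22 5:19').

P[k] = A[0] + ... + A[k]
P[k] includes A[3] iff k >= 3
Affected indices: 3, 4, ..., 9; delta = 19
  P[3]: 15 + 19 = 34
  P[4]: 19 + 19 = 38
  P[5]: 23 + 19 = 42
  P[6]: 25 + 19 = 44
  P[7]: 21 + 19 = 40
  P[8]: 40 + 19 = 59
  P[9]: 34 + 19 = 53

Answer: 3:34 4:38 5:42 6:44 7:40 8:59 9:53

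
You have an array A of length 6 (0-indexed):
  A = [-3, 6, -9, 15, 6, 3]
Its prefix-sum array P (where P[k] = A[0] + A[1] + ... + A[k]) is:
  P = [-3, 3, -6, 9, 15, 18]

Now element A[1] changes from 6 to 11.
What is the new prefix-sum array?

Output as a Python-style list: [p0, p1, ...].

Answer: [-3, 8, -1, 14, 20, 23]

Derivation:
Change: A[1] 6 -> 11, delta = 5
P[k] for k < 1: unchanged (A[1] not included)
P[k] for k >= 1: shift by delta = 5
  P[0] = -3 + 0 = -3
  P[1] = 3 + 5 = 8
  P[2] = -6 + 5 = -1
  P[3] = 9 + 5 = 14
  P[4] = 15 + 5 = 20
  P[5] = 18 + 5 = 23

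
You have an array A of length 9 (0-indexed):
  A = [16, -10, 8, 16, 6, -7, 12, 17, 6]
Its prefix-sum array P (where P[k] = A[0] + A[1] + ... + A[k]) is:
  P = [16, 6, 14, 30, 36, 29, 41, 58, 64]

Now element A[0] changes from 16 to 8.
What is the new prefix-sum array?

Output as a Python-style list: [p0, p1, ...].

Change: A[0] 16 -> 8, delta = -8
P[k] for k < 0: unchanged (A[0] not included)
P[k] for k >= 0: shift by delta = -8
  P[0] = 16 + -8 = 8
  P[1] = 6 + -8 = -2
  P[2] = 14 + -8 = 6
  P[3] = 30 + -8 = 22
  P[4] = 36 + -8 = 28
  P[5] = 29 + -8 = 21
  P[6] = 41 + -8 = 33
  P[7] = 58 + -8 = 50
  P[8] = 64 + -8 = 56

Answer: [8, -2, 6, 22, 28, 21, 33, 50, 56]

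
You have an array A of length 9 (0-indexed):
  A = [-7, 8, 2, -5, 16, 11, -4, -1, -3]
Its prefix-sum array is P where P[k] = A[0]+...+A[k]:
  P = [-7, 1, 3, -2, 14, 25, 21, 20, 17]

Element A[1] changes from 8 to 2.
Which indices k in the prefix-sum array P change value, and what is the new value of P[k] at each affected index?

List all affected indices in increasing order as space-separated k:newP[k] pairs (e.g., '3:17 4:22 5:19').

P[k] = A[0] + ... + A[k]
P[k] includes A[1] iff k >= 1
Affected indices: 1, 2, ..., 8; delta = -6
  P[1]: 1 + -6 = -5
  P[2]: 3 + -6 = -3
  P[3]: -2 + -6 = -8
  P[4]: 14 + -6 = 8
  P[5]: 25 + -6 = 19
  P[6]: 21 + -6 = 15
  P[7]: 20 + -6 = 14
  P[8]: 17 + -6 = 11

Answer: 1:-5 2:-3 3:-8 4:8 5:19 6:15 7:14 8:11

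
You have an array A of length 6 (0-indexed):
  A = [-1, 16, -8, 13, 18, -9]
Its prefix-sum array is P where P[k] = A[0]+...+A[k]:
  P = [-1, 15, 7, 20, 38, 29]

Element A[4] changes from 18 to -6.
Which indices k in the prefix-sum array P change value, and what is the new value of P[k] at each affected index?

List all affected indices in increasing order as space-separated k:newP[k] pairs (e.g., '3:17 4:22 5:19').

Answer: 4:14 5:5

Derivation:
P[k] = A[0] + ... + A[k]
P[k] includes A[4] iff k >= 4
Affected indices: 4, 5, ..., 5; delta = -24
  P[4]: 38 + -24 = 14
  P[5]: 29 + -24 = 5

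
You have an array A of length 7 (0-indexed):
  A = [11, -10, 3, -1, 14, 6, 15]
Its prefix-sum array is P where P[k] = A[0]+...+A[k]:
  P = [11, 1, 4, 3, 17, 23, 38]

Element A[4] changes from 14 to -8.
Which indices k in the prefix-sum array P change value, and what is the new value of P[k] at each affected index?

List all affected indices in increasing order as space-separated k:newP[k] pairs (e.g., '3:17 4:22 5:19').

Answer: 4:-5 5:1 6:16

Derivation:
P[k] = A[0] + ... + A[k]
P[k] includes A[4] iff k >= 4
Affected indices: 4, 5, ..., 6; delta = -22
  P[4]: 17 + -22 = -5
  P[5]: 23 + -22 = 1
  P[6]: 38 + -22 = 16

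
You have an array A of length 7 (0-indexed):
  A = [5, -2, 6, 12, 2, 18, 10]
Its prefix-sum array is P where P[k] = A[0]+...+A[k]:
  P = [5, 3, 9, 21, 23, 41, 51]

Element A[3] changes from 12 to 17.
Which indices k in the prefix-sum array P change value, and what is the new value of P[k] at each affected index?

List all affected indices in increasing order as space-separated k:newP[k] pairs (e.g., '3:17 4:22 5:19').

Answer: 3:26 4:28 5:46 6:56

Derivation:
P[k] = A[0] + ... + A[k]
P[k] includes A[3] iff k >= 3
Affected indices: 3, 4, ..., 6; delta = 5
  P[3]: 21 + 5 = 26
  P[4]: 23 + 5 = 28
  P[5]: 41 + 5 = 46
  P[6]: 51 + 5 = 56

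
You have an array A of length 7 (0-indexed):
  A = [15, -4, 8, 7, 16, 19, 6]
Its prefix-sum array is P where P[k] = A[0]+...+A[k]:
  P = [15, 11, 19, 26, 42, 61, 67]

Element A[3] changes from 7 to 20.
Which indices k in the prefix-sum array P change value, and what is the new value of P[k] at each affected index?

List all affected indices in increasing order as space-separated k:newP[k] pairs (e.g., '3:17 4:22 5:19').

Answer: 3:39 4:55 5:74 6:80

Derivation:
P[k] = A[0] + ... + A[k]
P[k] includes A[3] iff k >= 3
Affected indices: 3, 4, ..., 6; delta = 13
  P[3]: 26 + 13 = 39
  P[4]: 42 + 13 = 55
  P[5]: 61 + 13 = 74
  P[6]: 67 + 13 = 80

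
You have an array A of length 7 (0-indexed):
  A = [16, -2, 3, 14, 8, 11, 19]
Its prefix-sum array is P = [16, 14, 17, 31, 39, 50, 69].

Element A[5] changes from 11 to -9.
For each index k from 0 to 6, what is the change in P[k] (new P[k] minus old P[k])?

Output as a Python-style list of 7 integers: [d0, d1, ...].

Element change: A[5] 11 -> -9, delta = -20
For k < 5: P[k] unchanged, delta_P[k] = 0
For k >= 5: P[k] shifts by exactly -20
Delta array: [0, 0, 0, 0, 0, -20, -20]

Answer: [0, 0, 0, 0, 0, -20, -20]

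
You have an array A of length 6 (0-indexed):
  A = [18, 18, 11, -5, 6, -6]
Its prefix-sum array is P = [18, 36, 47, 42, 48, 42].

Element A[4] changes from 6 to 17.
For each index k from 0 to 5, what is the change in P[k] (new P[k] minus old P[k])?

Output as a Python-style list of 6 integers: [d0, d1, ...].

Answer: [0, 0, 0, 0, 11, 11]

Derivation:
Element change: A[4] 6 -> 17, delta = 11
For k < 4: P[k] unchanged, delta_P[k] = 0
For k >= 4: P[k] shifts by exactly 11
Delta array: [0, 0, 0, 0, 11, 11]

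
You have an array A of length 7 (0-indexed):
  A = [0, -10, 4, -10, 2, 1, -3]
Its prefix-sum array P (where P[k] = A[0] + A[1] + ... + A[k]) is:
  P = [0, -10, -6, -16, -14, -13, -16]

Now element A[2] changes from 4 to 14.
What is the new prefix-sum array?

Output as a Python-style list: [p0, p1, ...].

Change: A[2] 4 -> 14, delta = 10
P[k] for k < 2: unchanged (A[2] not included)
P[k] for k >= 2: shift by delta = 10
  P[0] = 0 + 0 = 0
  P[1] = -10 + 0 = -10
  P[2] = -6 + 10 = 4
  P[3] = -16 + 10 = -6
  P[4] = -14 + 10 = -4
  P[5] = -13 + 10 = -3
  P[6] = -16 + 10 = -6

Answer: [0, -10, 4, -6, -4, -3, -6]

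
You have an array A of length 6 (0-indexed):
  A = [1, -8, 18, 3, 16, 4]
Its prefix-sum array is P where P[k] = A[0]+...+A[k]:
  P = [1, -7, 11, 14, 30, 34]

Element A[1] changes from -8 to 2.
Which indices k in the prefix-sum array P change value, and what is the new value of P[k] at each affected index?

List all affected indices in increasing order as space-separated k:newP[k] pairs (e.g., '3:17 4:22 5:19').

P[k] = A[0] + ... + A[k]
P[k] includes A[1] iff k >= 1
Affected indices: 1, 2, ..., 5; delta = 10
  P[1]: -7 + 10 = 3
  P[2]: 11 + 10 = 21
  P[3]: 14 + 10 = 24
  P[4]: 30 + 10 = 40
  P[5]: 34 + 10 = 44

Answer: 1:3 2:21 3:24 4:40 5:44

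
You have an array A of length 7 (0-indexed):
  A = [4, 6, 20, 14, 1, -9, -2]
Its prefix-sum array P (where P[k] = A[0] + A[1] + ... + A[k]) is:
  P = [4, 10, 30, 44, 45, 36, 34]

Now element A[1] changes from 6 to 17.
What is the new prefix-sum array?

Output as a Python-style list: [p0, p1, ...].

Change: A[1] 6 -> 17, delta = 11
P[k] for k < 1: unchanged (A[1] not included)
P[k] for k >= 1: shift by delta = 11
  P[0] = 4 + 0 = 4
  P[1] = 10 + 11 = 21
  P[2] = 30 + 11 = 41
  P[3] = 44 + 11 = 55
  P[4] = 45 + 11 = 56
  P[5] = 36 + 11 = 47
  P[6] = 34 + 11 = 45

Answer: [4, 21, 41, 55, 56, 47, 45]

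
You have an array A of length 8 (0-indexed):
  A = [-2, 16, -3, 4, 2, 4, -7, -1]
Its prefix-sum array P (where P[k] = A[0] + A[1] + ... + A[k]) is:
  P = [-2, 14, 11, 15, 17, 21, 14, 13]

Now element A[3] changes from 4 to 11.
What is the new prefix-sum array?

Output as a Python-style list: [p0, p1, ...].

Answer: [-2, 14, 11, 22, 24, 28, 21, 20]

Derivation:
Change: A[3] 4 -> 11, delta = 7
P[k] for k < 3: unchanged (A[3] not included)
P[k] for k >= 3: shift by delta = 7
  P[0] = -2 + 0 = -2
  P[1] = 14 + 0 = 14
  P[2] = 11 + 0 = 11
  P[3] = 15 + 7 = 22
  P[4] = 17 + 7 = 24
  P[5] = 21 + 7 = 28
  P[6] = 14 + 7 = 21
  P[7] = 13 + 7 = 20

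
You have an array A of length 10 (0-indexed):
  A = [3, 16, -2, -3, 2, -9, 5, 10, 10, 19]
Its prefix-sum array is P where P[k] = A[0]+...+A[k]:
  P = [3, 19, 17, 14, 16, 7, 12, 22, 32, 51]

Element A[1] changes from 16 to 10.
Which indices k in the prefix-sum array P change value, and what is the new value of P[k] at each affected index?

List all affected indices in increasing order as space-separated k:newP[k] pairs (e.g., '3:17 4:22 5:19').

Answer: 1:13 2:11 3:8 4:10 5:1 6:6 7:16 8:26 9:45

Derivation:
P[k] = A[0] + ... + A[k]
P[k] includes A[1] iff k >= 1
Affected indices: 1, 2, ..., 9; delta = -6
  P[1]: 19 + -6 = 13
  P[2]: 17 + -6 = 11
  P[3]: 14 + -6 = 8
  P[4]: 16 + -6 = 10
  P[5]: 7 + -6 = 1
  P[6]: 12 + -6 = 6
  P[7]: 22 + -6 = 16
  P[8]: 32 + -6 = 26
  P[9]: 51 + -6 = 45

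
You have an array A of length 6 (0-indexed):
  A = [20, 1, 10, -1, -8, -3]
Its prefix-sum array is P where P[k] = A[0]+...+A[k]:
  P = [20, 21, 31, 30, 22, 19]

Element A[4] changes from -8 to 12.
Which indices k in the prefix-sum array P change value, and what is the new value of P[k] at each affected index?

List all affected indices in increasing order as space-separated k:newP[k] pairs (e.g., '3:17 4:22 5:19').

P[k] = A[0] + ... + A[k]
P[k] includes A[4] iff k >= 4
Affected indices: 4, 5, ..., 5; delta = 20
  P[4]: 22 + 20 = 42
  P[5]: 19 + 20 = 39

Answer: 4:42 5:39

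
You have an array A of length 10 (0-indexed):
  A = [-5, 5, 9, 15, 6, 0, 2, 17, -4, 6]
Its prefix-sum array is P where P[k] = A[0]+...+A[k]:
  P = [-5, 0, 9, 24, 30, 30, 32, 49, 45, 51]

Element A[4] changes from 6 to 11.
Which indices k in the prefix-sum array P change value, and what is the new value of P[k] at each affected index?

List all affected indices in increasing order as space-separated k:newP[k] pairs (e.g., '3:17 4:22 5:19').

Answer: 4:35 5:35 6:37 7:54 8:50 9:56

Derivation:
P[k] = A[0] + ... + A[k]
P[k] includes A[4] iff k >= 4
Affected indices: 4, 5, ..., 9; delta = 5
  P[4]: 30 + 5 = 35
  P[5]: 30 + 5 = 35
  P[6]: 32 + 5 = 37
  P[7]: 49 + 5 = 54
  P[8]: 45 + 5 = 50
  P[9]: 51 + 5 = 56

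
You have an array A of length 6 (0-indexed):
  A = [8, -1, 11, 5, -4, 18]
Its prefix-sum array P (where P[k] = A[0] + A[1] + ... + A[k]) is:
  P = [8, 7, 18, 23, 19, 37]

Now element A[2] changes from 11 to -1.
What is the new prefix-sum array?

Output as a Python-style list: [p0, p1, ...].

Answer: [8, 7, 6, 11, 7, 25]

Derivation:
Change: A[2] 11 -> -1, delta = -12
P[k] for k < 2: unchanged (A[2] not included)
P[k] for k >= 2: shift by delta = -12
  P[0] = 8 + 0 = 8
  P[1] = 7 + 0 = 7
  P[2] = 18 + -12 = 6
  P[3] = 23 + -12 = 11
  P[4] = 19 + -12 = 7
  P[5] = 37 + -12 = 25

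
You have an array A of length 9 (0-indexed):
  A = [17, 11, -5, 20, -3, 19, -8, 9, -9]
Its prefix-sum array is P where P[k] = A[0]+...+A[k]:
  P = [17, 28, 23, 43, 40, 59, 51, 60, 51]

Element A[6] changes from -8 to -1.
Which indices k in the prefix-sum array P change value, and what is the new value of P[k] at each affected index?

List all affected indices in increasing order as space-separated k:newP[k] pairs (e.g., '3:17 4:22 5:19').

Answer: 6:58 7:67 8:58

Derivation:
P[k] = A[0] + ... + A[k]
P[k] includes A[6] iff k >= 6
Affected indices: 6, 7, ..., 8; delta = 7
  P[6]: 51 + 7 = 58
  P[7]: 60 + 7 = 67
  P[8]: 51 + 7 = 58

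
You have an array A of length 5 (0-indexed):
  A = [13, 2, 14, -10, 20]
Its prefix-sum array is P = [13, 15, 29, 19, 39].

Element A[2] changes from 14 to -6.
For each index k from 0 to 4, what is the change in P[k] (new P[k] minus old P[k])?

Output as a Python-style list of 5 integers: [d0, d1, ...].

Answer: [0, 0, -20, -20, -20]

Derivation:
Element change: A[2] 14 -> -6, delta = -20
For k < 2: P[k] unchanged, delta_P[k] = 0
For k >= 2: P[k] shifts by exactly -20
Delta array: [0, 0, -20, -20, -20]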